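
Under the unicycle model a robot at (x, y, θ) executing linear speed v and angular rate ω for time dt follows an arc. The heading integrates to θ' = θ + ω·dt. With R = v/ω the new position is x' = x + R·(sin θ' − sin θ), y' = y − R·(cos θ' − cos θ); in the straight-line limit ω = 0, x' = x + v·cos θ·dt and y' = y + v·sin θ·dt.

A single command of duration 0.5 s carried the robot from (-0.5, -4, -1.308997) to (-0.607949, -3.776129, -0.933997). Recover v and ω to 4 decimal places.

Δθ = -0.933997 − -1.308997 = 0.375000
ω = Δθ/dt = 0.375000/0.5 = 0.7500
R = −Δy/(cos θ' − cos θ) = -0.6667
v = R·ω = -0.6667·0.7500 = -0.5000

v = -0.5000, ω = 0.7500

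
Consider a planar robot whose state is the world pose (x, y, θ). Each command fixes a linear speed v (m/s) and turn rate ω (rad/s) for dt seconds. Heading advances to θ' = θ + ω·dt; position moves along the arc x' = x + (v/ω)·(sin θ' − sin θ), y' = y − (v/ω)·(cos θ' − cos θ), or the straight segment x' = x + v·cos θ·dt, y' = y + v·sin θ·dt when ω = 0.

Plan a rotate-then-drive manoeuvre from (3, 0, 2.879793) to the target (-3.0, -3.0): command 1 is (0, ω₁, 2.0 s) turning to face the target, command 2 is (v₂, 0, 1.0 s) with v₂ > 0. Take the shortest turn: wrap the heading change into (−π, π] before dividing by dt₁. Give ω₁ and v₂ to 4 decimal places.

heading to target = atan2(-3−0, -3−3) = -2.6779
Δθ = wrap(-2.6779 − 2.8798) = 0.7254; ω₁ = Δθ/dt₁ = 0.3627
distance = √((-3−3)² + (-3−0)²) = 6.7082; v₂ = distance/dt₂ = 6.7082

ω₁ = 0.3627, v₂ = 6.7082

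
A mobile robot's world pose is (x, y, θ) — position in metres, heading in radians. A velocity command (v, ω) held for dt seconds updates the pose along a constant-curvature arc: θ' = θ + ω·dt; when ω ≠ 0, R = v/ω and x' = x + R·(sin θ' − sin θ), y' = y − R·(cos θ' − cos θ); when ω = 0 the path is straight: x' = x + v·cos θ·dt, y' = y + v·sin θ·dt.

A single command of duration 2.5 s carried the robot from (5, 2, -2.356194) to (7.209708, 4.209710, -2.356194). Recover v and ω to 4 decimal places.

Δθ = -2.356194 − -2.356194 = 0.000000
ω = Δθ/dt = 0.000000/2.5 = 0.0000
ω = 0 → v = (Δx·cos θ + Δy·sin θ)/dt = -1.2500

v = -1.2500, ω = 0.0000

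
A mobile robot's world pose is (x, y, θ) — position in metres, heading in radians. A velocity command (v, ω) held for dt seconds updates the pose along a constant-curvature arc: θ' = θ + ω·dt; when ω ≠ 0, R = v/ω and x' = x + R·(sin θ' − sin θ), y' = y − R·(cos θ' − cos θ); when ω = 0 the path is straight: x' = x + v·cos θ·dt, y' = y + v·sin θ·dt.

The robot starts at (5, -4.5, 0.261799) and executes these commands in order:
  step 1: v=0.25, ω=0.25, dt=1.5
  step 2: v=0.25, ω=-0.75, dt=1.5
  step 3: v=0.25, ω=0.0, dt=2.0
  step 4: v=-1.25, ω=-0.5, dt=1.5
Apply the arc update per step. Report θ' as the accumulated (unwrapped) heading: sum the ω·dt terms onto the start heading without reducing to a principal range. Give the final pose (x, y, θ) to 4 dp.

step 1: θ'=0.6368 (R=1.0000) → pose (5.3358, -4.3381, 0.6368)
step 2: θ'=-0.4882 (R=-0.3333) → pose (5.6904, -4.3117, -0.4882)
step 3: θ'=-0.4882 (straight) → pose (6.1319, -4.5462, -0.4882)
step 4: θ'=-1.2382 (R=2.5000) → pose (4.9415, -3.1545, -1.2382)

(4.9415, -3.1545, -1.2382)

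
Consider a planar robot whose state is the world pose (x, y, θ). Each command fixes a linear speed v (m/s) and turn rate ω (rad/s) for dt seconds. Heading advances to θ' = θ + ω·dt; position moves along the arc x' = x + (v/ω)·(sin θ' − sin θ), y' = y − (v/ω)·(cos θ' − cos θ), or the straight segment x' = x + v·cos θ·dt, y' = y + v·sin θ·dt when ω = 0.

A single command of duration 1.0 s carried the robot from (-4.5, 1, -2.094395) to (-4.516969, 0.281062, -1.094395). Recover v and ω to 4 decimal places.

Δθ = -1.094395 − -2.094395 = 1.000000
ω = Δθ/dt = 1.000000/1.0 = 1.0000
R = −Δy/(cos θ' − cos θ) = 0.7500
v = R·ω = 0.7500·1.0000 = 0.7500

v = 0.7500, ω = 1.0000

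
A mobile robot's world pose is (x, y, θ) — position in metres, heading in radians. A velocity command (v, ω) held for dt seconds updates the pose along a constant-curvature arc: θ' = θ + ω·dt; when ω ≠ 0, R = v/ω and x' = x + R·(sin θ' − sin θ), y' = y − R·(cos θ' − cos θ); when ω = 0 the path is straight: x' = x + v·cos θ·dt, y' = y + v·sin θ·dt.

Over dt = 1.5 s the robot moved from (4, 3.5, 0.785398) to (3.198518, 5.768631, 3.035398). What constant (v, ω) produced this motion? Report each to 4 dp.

v = 2.0000, ω = 1.5000

Δθ = 3.035398 − 0.785398 = 2.250000
ω = Δθ/dt = 2.250000/1.5 = 1.5000
R = −Δy/(cos θ' − cos θ) = 1.3333
v = R·ω = 1.3333·1.5000 = 2.0000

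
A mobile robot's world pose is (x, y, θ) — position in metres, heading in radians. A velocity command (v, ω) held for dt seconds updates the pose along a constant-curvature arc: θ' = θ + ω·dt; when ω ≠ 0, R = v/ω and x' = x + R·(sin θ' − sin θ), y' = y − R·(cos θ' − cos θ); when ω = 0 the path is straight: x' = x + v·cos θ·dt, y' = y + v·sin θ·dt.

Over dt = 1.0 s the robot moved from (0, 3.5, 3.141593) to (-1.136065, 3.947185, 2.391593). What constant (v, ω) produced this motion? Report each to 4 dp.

Δθ = 2.391593 − 3.141593 = -0.750000
ω = Δθ/dt = -0.750000/1.0 = -0.7500
R = Δx/(sin θ' − sin θ) = -1.6667
v = R·ω = -1.6667·-0.7500 = 1.2500

v = 1.2500, ω = -0.7500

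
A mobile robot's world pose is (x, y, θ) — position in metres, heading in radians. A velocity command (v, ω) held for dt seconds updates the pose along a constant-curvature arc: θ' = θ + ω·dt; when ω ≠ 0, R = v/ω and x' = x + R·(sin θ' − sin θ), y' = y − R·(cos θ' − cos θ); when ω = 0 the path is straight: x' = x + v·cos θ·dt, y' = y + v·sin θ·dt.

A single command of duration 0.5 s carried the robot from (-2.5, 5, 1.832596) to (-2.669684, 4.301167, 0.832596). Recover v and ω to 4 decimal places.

v = -1.5000, ω = -2.0000

Δθ = 0.832596 − 1.832596 = -1.000000
ω = Δθ/dt = -1.000000/0.5 = -2.0000
R = −Δy/(cos θ' − cos θ) = 0.7500
v = R·ω = 0.7500·-2.0000 = -1.5000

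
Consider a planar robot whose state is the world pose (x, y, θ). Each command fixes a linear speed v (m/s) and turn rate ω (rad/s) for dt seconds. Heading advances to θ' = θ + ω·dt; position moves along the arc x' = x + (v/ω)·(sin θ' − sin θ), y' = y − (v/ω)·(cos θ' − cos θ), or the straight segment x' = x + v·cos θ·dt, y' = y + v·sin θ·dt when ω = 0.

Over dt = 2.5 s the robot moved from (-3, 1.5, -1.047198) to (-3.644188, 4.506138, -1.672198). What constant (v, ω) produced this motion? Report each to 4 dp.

v = -1.2500, ω = -0.2500

Δθ = -1.672198 − -1.047198 = -0.625000
ω = Δθ/dt = -0.625000/2.5 = -0.2500
R = −Δy/(cos θ' − cos θ) = 5.0000
v = R·ω = 5.0000·-0.2500 = -1.2500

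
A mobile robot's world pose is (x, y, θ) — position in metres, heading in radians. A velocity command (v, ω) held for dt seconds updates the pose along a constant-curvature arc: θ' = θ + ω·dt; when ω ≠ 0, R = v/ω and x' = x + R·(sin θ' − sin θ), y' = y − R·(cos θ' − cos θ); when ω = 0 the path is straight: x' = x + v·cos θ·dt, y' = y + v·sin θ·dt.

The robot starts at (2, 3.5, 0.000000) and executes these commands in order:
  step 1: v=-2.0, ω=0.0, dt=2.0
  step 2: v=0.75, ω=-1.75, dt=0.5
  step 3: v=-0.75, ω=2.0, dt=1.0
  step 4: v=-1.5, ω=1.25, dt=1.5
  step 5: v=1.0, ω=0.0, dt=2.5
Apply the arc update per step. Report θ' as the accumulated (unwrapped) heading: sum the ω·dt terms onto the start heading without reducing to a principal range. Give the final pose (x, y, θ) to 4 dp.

step 1: θ'=0.0000 (straight) → pose (-2.0000, 3.5000, 0.0000)
step 2: θ'=-0.8750 (R=-0.4286) → pose (-1.6711, 3.3461, -0.8750)
step 3: θ'=1.1250 (R=-0.3750) → pose (-2.2972, 3.2675, 1.1250)
step 4: θ'=3.0000 (R=-1.2000) → pose (-1.3839, 1.5621, 3.0000)
step 5: θ'=3.0000 (straight) → pose (-3.8588, 1.9149, 3.0000)

(-3.8588, 1.9149, 3.0000)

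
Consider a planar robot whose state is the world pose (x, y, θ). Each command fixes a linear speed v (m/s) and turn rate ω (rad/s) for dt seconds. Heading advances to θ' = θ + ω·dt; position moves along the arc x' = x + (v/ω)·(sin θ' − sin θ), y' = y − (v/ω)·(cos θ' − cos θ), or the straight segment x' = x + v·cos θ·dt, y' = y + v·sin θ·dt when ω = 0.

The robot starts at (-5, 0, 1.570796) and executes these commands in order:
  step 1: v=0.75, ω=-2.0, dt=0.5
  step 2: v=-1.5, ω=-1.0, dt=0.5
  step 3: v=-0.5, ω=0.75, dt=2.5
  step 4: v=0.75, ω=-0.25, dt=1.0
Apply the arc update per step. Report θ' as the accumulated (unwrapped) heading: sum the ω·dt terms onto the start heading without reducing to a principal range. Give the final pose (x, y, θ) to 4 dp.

step 1: θ'=0.5708 (R=-0.3750) → pose (-4.8276, 0.3156, 0.5708)
step 2: θ'=0.0708 (R=1.5000) → pose (-5.5320, 0.0815, 0.0708)
step 3: θ'=1.9458 (R=-0.6667) → pose (-6.1051, -0.8277, 1.9458)
step 4: θ'=1.6958 (R=-3.0000) → pose (-6.2902, -0.1029, 1.6958)

(-6.2902, -0.1029, 1.6958)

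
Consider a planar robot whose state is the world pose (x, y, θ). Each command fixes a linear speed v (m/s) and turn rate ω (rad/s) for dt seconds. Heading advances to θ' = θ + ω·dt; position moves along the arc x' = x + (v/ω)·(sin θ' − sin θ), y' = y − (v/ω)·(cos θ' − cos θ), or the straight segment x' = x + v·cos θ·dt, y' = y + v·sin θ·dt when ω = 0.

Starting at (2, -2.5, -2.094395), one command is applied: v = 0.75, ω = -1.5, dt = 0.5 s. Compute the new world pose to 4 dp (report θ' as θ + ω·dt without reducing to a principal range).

(1.7134, -2.7281, -2.8444)

θ' = -2.0944 + -1.5·0.5 = -2.8444
R = v/ω = 0.75/-1.5 = -0.5000
x' = 2 + -0.5000·(sin -2.8444 − sin -2.0944) = 1.7134
y' = -2.5 − -0.5000·(cos -2.8444 − cos -2.0944) = -2.7281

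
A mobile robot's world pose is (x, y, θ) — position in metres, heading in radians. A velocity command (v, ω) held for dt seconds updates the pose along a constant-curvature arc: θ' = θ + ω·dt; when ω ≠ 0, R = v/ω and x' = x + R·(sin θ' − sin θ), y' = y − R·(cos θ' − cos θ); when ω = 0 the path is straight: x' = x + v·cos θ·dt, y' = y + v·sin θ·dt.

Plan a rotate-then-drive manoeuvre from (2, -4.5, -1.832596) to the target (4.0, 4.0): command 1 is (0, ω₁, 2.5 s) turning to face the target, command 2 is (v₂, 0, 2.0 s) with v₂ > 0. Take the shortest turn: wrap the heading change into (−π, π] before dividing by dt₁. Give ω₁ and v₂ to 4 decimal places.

heading to target = atan2(4−-4.5, 4−2) = 1.3397
Δθ = wrap(1.3397 − -1.8326) = -3.1109; ω₁ = Δθ/dt₁ = -1.2444
distance = √((4−2)² + (4−-4.5)²) = 8.7321; v₂ = distance/dt₂ = 4.3661

ω₁ = -1.2444, v₂ = 4.3661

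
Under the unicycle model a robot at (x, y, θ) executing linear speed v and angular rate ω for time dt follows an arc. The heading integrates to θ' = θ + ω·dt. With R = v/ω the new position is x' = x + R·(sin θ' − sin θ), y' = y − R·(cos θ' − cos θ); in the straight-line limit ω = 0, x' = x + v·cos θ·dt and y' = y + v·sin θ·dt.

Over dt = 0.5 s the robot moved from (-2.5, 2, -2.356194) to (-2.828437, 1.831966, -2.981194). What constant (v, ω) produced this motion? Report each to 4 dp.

Δθ = -2.981194 − -2.356194 = -0.625000
ω = Δθ/dt = -0.625000/0.5 = -1.2500
R = Δx/(sin θ' − sin θ) = -0.6000
v = R·ω = -0.6000·-1.2500 = 0.7500

v = 0.7500, ω = -1.2500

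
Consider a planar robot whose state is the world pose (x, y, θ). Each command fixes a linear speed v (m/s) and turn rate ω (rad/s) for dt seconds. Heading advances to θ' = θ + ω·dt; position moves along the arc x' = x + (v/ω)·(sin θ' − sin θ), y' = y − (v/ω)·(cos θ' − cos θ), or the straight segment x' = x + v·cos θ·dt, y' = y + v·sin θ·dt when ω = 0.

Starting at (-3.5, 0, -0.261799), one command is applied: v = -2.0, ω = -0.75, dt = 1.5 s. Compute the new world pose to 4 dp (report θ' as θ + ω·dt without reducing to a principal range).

θ' = -0.2618 + -0.75·1.5 = -1.3868
R = v/ω = -2.0/-0.75 = 2.6667
x' = -3.5 + 2.6667·(sin -1.3868 − sin -0.2618) = -5.4315
y' = 0 − 2.6667·(cos -1.3868 − cos -0.2618) = 2.0879

(-5.4315, 2.0879, -1.3868)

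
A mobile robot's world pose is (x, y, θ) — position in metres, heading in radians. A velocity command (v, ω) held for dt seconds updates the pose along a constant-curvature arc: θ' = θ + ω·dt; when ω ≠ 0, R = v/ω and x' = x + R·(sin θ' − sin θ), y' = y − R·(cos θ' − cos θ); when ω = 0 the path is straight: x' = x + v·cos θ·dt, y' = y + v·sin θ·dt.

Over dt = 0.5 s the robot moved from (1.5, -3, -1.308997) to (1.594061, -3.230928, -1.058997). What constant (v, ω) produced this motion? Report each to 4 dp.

Δθ = -1.058997 − -1.308997 = 0.250000
ω = Δθ/dt = 0.250000/0.5 = 0.5000
R = −Δy/(cos θ' − cos θ) = 1.0000
v = R·ω = 1.0000·0.5000 = 0.5000

v = 0.5000, ω = 0.5000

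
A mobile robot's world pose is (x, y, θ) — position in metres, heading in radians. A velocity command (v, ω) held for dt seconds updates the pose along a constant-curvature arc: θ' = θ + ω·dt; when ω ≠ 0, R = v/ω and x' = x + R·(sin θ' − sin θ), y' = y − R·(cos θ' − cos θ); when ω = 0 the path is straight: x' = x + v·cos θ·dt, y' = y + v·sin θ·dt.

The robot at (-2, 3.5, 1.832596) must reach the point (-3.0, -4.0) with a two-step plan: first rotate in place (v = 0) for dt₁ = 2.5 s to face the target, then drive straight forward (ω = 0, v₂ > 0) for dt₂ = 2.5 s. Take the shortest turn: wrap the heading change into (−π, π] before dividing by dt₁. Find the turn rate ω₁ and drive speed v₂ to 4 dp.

ω₁ = 1.0989, v₂ = 3.0265

heading to target = atan2(-4−3.5, -3−-2) = -1.7033
Δθ = wrap(-1.7033 − 1.8326) = 2.7472; ω₁ = Δθ/dt₁ = 1.0989
distance = √((-3−-2)² + (-4−3.5)²) = 7.5664; v₂ = distance/dt₂ = 3.0265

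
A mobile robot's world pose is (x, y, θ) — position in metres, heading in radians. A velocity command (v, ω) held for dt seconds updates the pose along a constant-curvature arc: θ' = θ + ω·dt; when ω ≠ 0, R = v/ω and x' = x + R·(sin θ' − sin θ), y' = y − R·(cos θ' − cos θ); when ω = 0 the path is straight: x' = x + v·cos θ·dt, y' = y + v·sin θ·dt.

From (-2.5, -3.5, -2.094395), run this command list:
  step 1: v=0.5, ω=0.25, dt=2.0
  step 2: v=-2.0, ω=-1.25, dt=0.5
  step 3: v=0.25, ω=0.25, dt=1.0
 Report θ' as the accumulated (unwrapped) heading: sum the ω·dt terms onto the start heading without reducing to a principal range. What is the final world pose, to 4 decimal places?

step 1: θ'=-1.5944 (R=2.0000) → pose (-2.7674, -4.4528, -1.5944)
step 2: θ'=-2.2194 (R=1.6000) → pose (-2.4429, -3.5240, -2.2194)
step 3: θ'=-1.9694 (R=1.0000) → pose (-2.5676, -3.7400, -1.9694)

(-2.5676, -3.7400, -1.9694)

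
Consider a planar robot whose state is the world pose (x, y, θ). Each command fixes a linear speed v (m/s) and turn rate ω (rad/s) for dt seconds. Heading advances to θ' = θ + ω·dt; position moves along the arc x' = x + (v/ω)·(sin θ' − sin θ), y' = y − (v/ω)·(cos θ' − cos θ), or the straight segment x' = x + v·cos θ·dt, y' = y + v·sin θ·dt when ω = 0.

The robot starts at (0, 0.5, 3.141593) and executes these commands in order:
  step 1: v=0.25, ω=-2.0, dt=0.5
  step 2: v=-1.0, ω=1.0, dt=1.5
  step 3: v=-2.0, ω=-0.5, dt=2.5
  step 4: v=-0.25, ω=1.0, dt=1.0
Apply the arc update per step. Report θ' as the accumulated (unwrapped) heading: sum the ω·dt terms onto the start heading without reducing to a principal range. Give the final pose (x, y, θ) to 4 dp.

(6.0922, -0.4227, 3.3916)

step 1: θ'=2.1416 (R=-0.1250) → pose (-0.1052, 0.5575, 2.1416)
step 2: θ'=3.6416 (R=-1.0000) → pose (1.2157, 0.2202, 3.6416)
step 3: θ'=2.3916 (R=4.0000) → pose (5.8600, -0.3634, 2.3916)
step 4: θ'=3.3916 (R=-0.2500) → pose (6.0922, -0.4227, 3.3916)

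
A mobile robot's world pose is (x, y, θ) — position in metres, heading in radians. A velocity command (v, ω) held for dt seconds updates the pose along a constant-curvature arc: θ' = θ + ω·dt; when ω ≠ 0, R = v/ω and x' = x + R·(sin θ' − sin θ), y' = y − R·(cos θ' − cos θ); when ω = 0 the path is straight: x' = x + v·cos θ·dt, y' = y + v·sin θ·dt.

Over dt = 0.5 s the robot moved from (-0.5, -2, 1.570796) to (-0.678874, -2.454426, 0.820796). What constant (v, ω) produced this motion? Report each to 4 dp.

Δθ = 0.820796 − 1.570796 = -0.750000
ω = Δθ/dt = -0.750000/0.5 = -1.5000
R = −Δy/(cos θ' − cos θ) = 0.6667
v = R·ω = 0.6667·-1.5000 = -1.0000

v = -1.0000, ω = -1.5000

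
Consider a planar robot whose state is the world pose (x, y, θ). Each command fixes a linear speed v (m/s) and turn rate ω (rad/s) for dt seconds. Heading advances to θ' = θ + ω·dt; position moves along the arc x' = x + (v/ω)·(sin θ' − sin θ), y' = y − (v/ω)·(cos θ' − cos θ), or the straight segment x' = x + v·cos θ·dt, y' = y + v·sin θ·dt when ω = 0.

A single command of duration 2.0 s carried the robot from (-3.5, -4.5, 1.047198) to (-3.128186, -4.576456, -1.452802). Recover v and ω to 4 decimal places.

v = 0.2500, ω = -1.2500

Δθ = -1.452802 − 1.047198 = -2.500000
ω = Δθ/dt = -2.500000/2.0 = -1.2500
R = Δx/(sin θ' − sin θ) = -0.2000
v = R·ω = -0.2000·-1.2500 = 0.2500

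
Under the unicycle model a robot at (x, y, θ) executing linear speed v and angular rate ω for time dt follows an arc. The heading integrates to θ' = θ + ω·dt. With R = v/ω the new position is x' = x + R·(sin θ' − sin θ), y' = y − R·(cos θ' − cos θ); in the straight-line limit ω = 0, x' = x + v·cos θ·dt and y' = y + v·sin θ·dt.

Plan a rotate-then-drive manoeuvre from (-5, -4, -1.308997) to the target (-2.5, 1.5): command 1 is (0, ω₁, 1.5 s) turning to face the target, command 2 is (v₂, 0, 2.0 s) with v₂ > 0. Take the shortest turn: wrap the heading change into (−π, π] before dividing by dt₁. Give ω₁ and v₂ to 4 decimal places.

ω₁ = 1.6354, v₂ = 3.0208

heading to target = atan2(1.5−-4, -2.5−-5) = 1.1442
Δθ = wrap(1.1442 − -1.3090) = 2.4532; ω₁ = Δθ/dt₁ = 1.6354
distance = √((-2.5−-5)² + (1.5−-4)²) = 6.0415; v₂ = distance/dt₂ = 3.0208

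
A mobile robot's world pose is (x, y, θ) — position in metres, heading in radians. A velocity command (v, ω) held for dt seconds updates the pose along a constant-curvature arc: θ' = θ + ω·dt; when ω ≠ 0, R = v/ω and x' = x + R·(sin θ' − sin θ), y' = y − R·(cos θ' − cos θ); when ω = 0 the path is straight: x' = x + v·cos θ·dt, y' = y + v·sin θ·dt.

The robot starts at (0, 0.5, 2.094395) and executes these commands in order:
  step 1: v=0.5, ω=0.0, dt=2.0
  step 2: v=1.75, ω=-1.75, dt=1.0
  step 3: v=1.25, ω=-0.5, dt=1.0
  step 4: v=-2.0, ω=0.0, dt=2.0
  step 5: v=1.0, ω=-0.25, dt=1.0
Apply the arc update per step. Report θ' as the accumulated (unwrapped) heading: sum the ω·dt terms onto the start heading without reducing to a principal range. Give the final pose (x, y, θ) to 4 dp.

(-1.7334, 3.2676, -0.4056)

step 1: θ'=2.0944 (straight) → pose (-0.5000, 1.3660, 2.0944)
step 2: θ'=0.3444 (R=-1.0000) → pose (0.0284, 2.8073, 0.3444)
step 3: θ'=-0.1556 (R=-2.5000) → pose (1.2599, 2.9239, -0.1556)
step 4: θ'=-0.1556 (straight) → pose (-2.6918, 3.5438, -0.1556)
step 5: θ'=-0.4056 (R=-4.0000) → pose (-1.7334, 3.2676, -0.4056)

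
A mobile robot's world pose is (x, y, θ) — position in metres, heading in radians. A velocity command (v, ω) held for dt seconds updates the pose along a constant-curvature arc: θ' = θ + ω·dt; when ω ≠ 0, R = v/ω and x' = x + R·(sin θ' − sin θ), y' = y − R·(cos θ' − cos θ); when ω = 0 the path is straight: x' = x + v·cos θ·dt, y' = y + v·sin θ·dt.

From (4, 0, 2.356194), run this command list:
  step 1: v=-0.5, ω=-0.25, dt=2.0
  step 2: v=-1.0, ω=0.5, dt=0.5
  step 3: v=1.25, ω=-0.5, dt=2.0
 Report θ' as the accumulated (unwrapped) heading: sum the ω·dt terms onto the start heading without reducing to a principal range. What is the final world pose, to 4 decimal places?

(4.6190, 1.0872, 1.1062)

step 1: θ'=1.8562 (R=2.0000) → pose (4.5049, -0.8511, 1.8562)
step 2: θ'=2.1062 (R=-2.0000) → pose (4.7039, -1.3084, 2.1062)
step 3: θ'=1.1062 (R=-2.5000) → pose (4.6190, 1.0872, 1.1062)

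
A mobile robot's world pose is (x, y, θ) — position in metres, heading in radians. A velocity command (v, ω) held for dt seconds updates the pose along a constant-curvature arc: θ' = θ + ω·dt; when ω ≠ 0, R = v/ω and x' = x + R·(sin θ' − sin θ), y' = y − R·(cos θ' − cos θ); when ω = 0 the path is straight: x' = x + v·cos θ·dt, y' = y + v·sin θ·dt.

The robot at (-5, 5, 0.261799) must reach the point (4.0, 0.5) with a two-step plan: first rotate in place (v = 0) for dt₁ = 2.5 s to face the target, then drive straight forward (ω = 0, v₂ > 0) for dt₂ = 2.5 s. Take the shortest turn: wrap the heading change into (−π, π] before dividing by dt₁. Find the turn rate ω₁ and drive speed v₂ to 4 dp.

heading to target = atan2(0.5−5, 4−-5) = -0.4636
Δθ = wrap(-0.4636 − 0.2618) = -0.7254; ω₁ = Δθ/dt₁ = -0.2902
distance = √((4−-5)² + (0.5−5)²) = 10.0623; v₂ = distance/dt₂ = 4.0249

ω₁ = -0.2902, v₂ = 4.0249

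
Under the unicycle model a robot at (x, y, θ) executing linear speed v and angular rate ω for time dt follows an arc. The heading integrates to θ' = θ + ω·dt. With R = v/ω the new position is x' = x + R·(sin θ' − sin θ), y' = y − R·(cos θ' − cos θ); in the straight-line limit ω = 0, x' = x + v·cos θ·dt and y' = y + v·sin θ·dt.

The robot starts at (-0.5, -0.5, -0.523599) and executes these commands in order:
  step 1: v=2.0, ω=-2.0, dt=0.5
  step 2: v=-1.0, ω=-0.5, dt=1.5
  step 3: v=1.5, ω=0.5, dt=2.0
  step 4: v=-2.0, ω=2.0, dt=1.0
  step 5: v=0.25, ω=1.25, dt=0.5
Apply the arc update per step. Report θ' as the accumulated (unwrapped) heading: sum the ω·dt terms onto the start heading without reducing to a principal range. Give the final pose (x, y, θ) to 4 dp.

step 1: θ'=-1.5236 (R=-1.0000) → pose (-0.0011, -1.3188, -1.5236)
step 2: θ'=-2.2736 (R=2.0000) → pose (0.4706, 0.0682, -2.2736)
step 3: θ'=-1.2736 (R=3.0000) → pose (-0.1088, -2.7494, -1.2736)
step 4: θ'=0.7264 (R=-1.0000) → pose (-1.7291, -2.2946, 0.7264)
step 5: θ'=1.3514 (R=0.2000) → pose (-1.6668, -2.1887, 1.3514)

(-1.6668, -2.1887, 1.3514)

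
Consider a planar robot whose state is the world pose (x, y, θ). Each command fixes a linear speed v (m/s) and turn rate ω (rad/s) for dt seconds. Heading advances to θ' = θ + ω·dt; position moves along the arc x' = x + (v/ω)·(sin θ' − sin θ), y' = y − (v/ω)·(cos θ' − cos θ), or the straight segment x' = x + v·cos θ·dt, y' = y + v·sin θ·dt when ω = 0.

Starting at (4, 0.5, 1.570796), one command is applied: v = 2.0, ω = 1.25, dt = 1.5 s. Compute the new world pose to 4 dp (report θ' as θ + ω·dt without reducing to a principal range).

(1.9207, 2.0265, 3.4458)

θ' = 1.5708 + 1.25·1.5 = 3.4458
R = v/ω = 2.0/1.25 = 1.6000
x' = 4 + 1.6000·(sin 3.4458 − sin 1.5708) = 1.9207
y' = 0.5 − 1.6000·(cos 3.4458 − cos 1.5708) = 2.0265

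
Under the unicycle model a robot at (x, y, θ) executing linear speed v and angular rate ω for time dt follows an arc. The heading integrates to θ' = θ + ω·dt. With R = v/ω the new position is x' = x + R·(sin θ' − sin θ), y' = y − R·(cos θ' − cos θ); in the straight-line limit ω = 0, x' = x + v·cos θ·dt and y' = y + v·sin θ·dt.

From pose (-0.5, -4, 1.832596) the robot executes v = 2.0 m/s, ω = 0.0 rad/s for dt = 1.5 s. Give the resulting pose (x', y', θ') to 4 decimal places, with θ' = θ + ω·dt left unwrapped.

(-1.2765, -1.1022, 1.8326)

θ' = 1.8326 + 0.0·1.5 = 1.8326
ω = 0 → straight: x' = -0.5 + 2.0·cos(1.8326)·1.5 = -1.2765
y' = -4 + 2.0·sin(1.8326)·1.5 = -1.1022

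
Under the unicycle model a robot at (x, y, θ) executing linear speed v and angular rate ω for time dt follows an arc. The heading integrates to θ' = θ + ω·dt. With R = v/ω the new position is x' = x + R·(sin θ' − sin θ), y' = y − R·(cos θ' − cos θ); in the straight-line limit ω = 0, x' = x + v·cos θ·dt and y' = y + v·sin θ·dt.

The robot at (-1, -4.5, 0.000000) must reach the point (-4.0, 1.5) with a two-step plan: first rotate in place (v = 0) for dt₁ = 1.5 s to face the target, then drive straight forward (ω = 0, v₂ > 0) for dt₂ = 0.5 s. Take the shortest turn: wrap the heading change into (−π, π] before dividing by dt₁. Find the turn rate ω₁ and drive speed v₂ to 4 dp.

ω₁ = 1.3563, v₂ = 13.4164

heading to target = atan2(1.5−-4.5, -4−-1) = 2.0344
Δθ = wrap(2.0344 − 0.0000) = 2.0344; ω₁ = Δθ/dt₁ = 1.3563
distance = √((-4−-1)² + (1.5−-4.5)²) = 6.7082; v₂ = distance/dt₂ = 13.4164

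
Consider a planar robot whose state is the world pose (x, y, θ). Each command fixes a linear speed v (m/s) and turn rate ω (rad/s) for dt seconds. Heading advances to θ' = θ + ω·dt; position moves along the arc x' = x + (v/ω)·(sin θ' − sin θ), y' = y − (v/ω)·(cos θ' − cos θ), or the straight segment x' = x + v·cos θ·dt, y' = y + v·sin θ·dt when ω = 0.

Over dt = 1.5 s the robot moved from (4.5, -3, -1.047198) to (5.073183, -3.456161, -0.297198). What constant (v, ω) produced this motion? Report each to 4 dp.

Δθ = -0.297198 − -1.047198 = 0.750000
ω = Δθ/dt = 0.750000/1.5 = 0.5000
R = Δx/(sin θ' − sin θ) = 1.0000
v = R·ω = 1.0000·0.5000 = 0.5000

v = 0.5000, ω = 0.5000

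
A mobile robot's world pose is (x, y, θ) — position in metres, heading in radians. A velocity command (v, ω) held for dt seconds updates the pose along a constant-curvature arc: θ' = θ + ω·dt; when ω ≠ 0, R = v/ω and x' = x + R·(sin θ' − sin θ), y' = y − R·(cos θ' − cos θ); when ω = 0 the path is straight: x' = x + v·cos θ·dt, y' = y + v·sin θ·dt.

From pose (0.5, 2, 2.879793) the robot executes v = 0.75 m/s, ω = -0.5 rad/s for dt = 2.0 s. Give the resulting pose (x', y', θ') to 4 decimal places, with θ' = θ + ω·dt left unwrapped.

(-0.5407, 2.9927, 1.8798)

θ' = 2.8798 + -0.5·2.0 = 1.8798
R = v/ω = 0.75/-0.5 = -1.5000
x' = 0.5 + -1.5000·(sin 1.8798 − sin 2.8798) = -0.5407
y' = 2 − -1.5000·(cos 1.8798 − cos 2.8798) = 2.9927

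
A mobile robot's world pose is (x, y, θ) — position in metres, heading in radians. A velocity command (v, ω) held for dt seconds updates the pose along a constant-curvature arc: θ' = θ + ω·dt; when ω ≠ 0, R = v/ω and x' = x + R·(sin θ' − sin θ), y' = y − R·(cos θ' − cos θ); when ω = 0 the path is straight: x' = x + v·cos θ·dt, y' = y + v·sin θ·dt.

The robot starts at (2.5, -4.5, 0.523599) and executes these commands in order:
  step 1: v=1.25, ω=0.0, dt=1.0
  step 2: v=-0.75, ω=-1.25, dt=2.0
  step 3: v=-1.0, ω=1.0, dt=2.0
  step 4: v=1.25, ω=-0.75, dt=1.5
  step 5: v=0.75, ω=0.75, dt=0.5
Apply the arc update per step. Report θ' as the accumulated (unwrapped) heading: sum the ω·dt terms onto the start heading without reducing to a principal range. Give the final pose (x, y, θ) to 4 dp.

step 1: θ'=0.5236 (straight) → pose (3.5825, -3.8750, 0.5236)
step 2: θ'=-1.9764 (R=0.6000) → pose (2.7312, -3.1186, -1.9764)
step 3: θ'=0.0236 (R=-1.0000) → pose (1.7888, -1.7243, 0.0236)
step 4: θ'=-1.1014 (R=-1.6667) → pose (3.3145, -2.6366, -1.1014)
step 5: θ'=-0.7264 (R=1.0000) → pose (3.5421, -2.9319, -0.7264)

(3.5421, -2.9319, -0.7264)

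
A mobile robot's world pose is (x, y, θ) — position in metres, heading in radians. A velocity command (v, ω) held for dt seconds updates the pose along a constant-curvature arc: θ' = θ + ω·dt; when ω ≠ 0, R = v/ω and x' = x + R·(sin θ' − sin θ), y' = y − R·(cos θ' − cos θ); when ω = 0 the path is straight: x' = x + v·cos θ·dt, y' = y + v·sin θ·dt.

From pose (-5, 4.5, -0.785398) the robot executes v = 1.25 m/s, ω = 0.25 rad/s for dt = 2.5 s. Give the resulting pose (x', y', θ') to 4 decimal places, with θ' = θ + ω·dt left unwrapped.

θ' = -0.7854 + 0.25·2.5 = -0.1604
R = v/ω = 1.25/0.25 = 5.0000
x' = -5 + 5.0000·(sin -0.1604 − sin -0.7854) = -2.2630
y' = 4.5 − 5.0000·(cos -0.1604 − cos -0.7854) = 3.0997

(-2.2630, 3.0997, -0.1604)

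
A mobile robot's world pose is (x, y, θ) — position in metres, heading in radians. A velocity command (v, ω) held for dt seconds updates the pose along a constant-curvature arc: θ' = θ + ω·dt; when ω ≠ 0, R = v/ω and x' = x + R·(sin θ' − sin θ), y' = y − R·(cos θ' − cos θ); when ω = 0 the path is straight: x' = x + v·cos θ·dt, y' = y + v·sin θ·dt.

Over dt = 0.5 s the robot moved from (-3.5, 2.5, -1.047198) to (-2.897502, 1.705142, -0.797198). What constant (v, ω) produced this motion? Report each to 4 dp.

Δθ = -0.797198 − -1.047198 = 0.250000
ω = Δθ/dt = 0.250000/0.5 = 0.5000
R = −Δy/(cos θ' − cos θ) = 4.0000
v = R·ω = 4.0000·0.5000 = 2.0000

v = 2.0000, ω = 0.5000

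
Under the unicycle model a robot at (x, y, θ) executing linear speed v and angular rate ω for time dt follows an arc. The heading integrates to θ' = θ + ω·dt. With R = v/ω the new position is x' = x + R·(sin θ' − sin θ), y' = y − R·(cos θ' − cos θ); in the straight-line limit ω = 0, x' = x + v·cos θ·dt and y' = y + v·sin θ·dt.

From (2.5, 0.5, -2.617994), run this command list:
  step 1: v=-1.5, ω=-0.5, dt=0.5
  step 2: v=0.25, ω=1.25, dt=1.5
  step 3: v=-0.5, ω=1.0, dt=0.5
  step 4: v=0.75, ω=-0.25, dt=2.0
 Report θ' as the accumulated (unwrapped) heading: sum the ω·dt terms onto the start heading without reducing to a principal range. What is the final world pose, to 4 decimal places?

step 1: θ'=-2.8680 (R=3.0000) → pose (3.1894, 0.7903, -2.8680)
step 2: θ'=-0.9930 (R=0.2000) → pose (3.0759, 0.4885, -0.9930)
step 3: θ'=-0.4930 (R=-0.5000) → pose (2.8937, 0.6559, -0.4930)
step 4: θ'=-0.9930 (R=-3.0000) → pose (3.9869, -0.3483, -0.9930)

(3.9869, -0.3483, -0.9930)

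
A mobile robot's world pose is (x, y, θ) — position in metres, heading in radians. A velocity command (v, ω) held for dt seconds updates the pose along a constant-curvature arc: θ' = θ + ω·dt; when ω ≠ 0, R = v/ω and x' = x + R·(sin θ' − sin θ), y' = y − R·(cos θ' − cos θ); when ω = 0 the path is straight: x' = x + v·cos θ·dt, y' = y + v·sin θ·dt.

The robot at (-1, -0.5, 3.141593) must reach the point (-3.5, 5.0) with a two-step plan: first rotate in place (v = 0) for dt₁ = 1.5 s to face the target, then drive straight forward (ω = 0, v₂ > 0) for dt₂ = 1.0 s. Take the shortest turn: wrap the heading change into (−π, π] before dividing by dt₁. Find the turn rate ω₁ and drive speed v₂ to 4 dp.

ω₁ = -0.7628, v₂ = 6.0415

heading to target = atan2(5−-0.5, -3.5−-1) = 1.9974
Δθ = wrap(1.9974 − 3.1416) = -1.1442; ω₁ = Δθ/dt₁ = -0.7628
distance = √((-3.5−-1)² + (5−-0.5)²) = 6.0415; v₂ = distance/dt₂ = 6.0415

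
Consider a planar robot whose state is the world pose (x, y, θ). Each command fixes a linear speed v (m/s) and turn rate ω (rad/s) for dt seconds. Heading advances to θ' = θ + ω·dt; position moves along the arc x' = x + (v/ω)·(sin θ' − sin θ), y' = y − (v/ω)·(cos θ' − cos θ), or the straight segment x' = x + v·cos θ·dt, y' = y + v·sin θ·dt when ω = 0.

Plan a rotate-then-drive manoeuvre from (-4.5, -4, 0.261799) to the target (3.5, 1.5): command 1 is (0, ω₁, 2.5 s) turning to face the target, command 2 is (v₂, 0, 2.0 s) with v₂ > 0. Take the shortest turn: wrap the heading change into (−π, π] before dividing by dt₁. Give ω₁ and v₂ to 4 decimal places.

heading to target = atan2(1.5−-4, 3.5−-4.5) = 0.6023
Δθ = wrap(0.6023 − 0.2618) = 0.3405; ω₁ = Δθ/dt₁ = 0.1362
distance = √((3.5−-4.5)² + (1.5−-4)²) = 9.7082; v₂ = distance/dt₂ = 4.8541

ω₁ = 0.1362, v₂ = 4.8541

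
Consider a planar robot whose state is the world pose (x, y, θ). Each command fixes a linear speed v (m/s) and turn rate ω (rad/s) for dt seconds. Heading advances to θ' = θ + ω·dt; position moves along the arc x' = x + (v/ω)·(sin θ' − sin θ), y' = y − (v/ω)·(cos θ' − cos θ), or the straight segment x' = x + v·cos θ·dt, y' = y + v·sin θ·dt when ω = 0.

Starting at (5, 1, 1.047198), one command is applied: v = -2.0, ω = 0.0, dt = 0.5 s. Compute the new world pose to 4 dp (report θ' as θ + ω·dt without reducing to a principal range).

θ' = 1.0472 + 0.0·0.5 = 1.0472
ω = 0 → straight: x' = 5 + -2.0·cos(1.0472)·0.5 = 4.5000
y' = 1 + -2.0·sin(1.0472)·0.5 = 0.1340

(4.5000, 0.1340, 1.0472)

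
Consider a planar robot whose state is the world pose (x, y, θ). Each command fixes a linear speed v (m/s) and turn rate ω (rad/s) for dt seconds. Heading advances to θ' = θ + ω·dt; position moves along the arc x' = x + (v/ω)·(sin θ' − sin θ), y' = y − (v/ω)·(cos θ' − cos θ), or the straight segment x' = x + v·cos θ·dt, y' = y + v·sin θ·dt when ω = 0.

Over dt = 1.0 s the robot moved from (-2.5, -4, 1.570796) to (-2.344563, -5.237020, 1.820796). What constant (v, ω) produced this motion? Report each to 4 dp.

v = -1.2500, ω = 0.2500

Δθ = 1.820796 − 1.570796 = 0.250000
ω = Δθ/dt = 0.250000/1.0 = 0.2500
R = −Δy/(cos θ' − cos θ) = -5.0000
v = R·ω = -5.0000·0.2500 = -1.2500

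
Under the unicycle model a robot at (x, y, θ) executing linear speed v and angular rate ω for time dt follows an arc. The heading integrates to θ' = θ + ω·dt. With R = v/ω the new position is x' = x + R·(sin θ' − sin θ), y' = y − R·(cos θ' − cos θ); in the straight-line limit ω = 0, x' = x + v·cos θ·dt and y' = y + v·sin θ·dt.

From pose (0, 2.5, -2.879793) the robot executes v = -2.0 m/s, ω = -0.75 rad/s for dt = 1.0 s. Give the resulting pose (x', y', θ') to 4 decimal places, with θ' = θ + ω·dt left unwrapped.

(1.9410, 2.2793, -3.6298)

θ' = -2.8798 + -0.75·1.0 = -3.6298
R = v/ω = -2.0/-0.75 = 2.6667
x' = 0 + 2.6667·(sin -3.6298 − sin -2.8798) = 1.9410
y' = 2.5 − 2.6667·(cos -3.6298 − cos -2.8798) = 2.2793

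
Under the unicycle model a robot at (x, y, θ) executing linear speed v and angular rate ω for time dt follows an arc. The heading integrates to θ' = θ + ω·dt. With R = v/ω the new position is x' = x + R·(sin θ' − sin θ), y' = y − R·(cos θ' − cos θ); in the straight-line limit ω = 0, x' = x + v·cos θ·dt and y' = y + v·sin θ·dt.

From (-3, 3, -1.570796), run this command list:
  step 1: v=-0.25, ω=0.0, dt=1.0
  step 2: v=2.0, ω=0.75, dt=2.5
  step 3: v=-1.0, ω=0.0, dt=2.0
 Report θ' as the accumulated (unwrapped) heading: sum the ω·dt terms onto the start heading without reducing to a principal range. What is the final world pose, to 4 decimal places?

step 1: θ'=-1.5708 (straight) → pose (-3.0000, 3.2500, -1.5708)
step 2: θ'=0.3042 (R=2.6667) → pose (0.4654, 0.7058, 0.3042)
step 3: θ'=0.3042 (straight) → pose (-1.4427, 0.1067, 0.3042)

(-1.4427, 0.1067, 0.3042)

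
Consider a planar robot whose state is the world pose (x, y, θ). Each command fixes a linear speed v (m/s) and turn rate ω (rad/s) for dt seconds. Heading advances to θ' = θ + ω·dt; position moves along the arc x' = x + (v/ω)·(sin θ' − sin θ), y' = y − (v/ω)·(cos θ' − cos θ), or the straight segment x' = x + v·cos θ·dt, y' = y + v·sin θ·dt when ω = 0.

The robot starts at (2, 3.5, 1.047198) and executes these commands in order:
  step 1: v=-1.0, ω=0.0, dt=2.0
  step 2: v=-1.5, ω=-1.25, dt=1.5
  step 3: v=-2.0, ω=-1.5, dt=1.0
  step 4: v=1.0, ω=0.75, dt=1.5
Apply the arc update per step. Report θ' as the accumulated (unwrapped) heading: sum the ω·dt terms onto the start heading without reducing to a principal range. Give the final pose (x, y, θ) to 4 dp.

step 1: θ'=1.0472 (straight) → pose (1.0000, 1.7679, 1.0472)
step 2: θ'=-0.8278 (R=1.2000) → pose (-0.9230, 1.5562, -0.8278)
step 3: θ'=-2.3278 (R=1.3333) → pose (-0.9102, 3.3738, -2.3278)
step 4: θ'=-1.2028 (R=1.3333) → pose (-1.1851, 1.9785, -1.2028)

(-1.1851, 1.9785, -1.2028)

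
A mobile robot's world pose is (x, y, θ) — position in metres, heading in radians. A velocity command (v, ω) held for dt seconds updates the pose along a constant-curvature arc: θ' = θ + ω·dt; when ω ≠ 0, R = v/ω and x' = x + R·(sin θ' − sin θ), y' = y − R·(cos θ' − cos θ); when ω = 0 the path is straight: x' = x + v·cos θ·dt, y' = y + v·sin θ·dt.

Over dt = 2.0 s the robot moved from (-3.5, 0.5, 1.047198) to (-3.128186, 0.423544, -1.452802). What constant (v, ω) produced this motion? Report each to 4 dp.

v = 0.2500, ω = -1.2500

Δθ = -1.452802 − 1.047198 = -2.500000
ω = Δθ/dt = -2.500000/2.0 = -1.2500
R = Δx/(sin θ' − sin θ) = -0.2000
v = R·ω = -0.2000·-1.2500 = 0.2500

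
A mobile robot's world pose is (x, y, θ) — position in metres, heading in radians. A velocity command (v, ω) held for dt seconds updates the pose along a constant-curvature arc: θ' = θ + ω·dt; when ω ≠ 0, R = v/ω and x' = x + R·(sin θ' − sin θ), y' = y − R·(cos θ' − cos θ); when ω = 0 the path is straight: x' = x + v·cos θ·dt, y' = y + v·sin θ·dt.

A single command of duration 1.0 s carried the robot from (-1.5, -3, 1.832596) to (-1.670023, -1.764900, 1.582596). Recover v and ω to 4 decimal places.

Δθ = 1.582596 − 1.832596 = -0.250000
ω = Δθ/dt = -0.250000/1.0 = -0.2500
R = −Δy/(cos θ' − cos θ) = -5.0000
v = R·ω = -5.0000·-0.2500 = 1.2500

v = 1.2500, ω = -0.2500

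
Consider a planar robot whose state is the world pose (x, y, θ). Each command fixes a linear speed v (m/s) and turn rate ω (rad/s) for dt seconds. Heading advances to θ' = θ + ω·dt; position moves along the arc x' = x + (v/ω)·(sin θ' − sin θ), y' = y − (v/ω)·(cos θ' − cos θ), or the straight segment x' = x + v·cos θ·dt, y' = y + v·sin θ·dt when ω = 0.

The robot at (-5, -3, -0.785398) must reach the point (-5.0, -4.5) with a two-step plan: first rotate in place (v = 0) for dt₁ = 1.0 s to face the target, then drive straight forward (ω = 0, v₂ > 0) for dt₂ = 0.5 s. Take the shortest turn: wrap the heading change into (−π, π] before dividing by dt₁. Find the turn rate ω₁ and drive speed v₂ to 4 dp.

heading to target = atan2(-4.5−-3, -5−-5) = -1.5708
Δθ = wrap(-1.5708 − -0.7854) = -0.7854; ω₁ = Δθ/dt₁ = -0.7854
distance = √((-5−-5)² + (-4.5−-3)²) = 1.5000; v₂ = distance/dt₂ = 3.0000

ω₁ = -0.7854, v₂ = 3.0000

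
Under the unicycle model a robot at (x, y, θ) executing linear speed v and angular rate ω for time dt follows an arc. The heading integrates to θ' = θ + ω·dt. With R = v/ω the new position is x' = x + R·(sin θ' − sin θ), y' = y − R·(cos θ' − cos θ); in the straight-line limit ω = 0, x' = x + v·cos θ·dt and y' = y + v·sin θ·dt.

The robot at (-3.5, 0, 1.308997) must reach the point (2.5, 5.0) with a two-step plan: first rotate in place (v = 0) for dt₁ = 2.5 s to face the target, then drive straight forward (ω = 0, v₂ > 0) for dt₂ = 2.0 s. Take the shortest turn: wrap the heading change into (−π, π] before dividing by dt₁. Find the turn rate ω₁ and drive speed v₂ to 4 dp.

heading to target = atan2(5−0, 2.5−-3.5) = 0.6947
Δθ = wrap(0.6947 − 1.3090) = -0.6143; ω₁ = Δθ/dt₁ = -0.2457
distance = √((2.5−-3.5)² + (5−0)²) = 7.8102; v₂ = distance/dt₂ = 3.9051

ω₁ = -0.2457, v₂ = 3.9051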